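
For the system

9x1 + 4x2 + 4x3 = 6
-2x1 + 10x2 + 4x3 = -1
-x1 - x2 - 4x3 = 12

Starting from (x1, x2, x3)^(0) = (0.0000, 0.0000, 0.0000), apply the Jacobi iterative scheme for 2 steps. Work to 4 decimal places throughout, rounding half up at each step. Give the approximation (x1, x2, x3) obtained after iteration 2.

(2.0444, 1.2333, -3.1417)

Iteration 1:
  x1 = (6 - (4)·0.0000 - (4)·0.0000) / (9) = 0.6667
  x2 = (-1 - (-2)·0.0000 - (4)·0.0000) / (10) = -0.1000
  x3 = (12 - (-1)·0.0000 - (-1)·0.0000) / (-4) = -3.0000
Iteration 2:
  x1 = (6 - (4)·-0.1000 - (4)·-3.0000) / (9) = 2.0444
  x2 = (-1 - (-2)·0.6667 - (4)·-3.0000) / (10) = 1.2333
  x3 = (12 - (-1)·0.6667 - (-1)·-0.1000) / (-4) = -3.1417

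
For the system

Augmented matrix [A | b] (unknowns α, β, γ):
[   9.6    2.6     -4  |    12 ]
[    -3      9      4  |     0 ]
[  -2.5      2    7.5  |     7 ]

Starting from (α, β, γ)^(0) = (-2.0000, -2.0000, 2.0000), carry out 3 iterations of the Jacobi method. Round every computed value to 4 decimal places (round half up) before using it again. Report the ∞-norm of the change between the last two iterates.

0.8393

Iteration 1:
  α = (12 - (2.6)·-2.0000 - (-4)·2.0000) / (9.6) = 2.6250
  β = (0 - (-3)·-2.0000 - (4)·2.0000) / (9) = -1.5556
  γ = (7 - (-2.5)·-2.0000 - (2)·-2.0000) / (7.5) = 0.8000
Iteration 2:
  α = (12 - (2.6)·-1.5556 - (-4)·0.8000) / (9.6) = 2.0046
  β = (0 - (-3)·2.6250 - (4)·0.8000) / (9) = 0.5194
  γ = (7 - (-2.5)·2.6250 - (2)·-1.5556) / (7.5) = 2.2232
Iteration 3:
  α = (12 - (2.6)·0.5194 - (-4)·2.2232) / (9.6) = 2.0357
  β = (0 - (-3)·2.0046 - (4)·2.2232) / (9) = -0.3199
  γ = (7 - (-2.5)·2.0046 - (2)·0.5194) / (7.5) = 1.4630
Change: (0.0311, -0.8393, -0.7602) → max |·| = 0.8393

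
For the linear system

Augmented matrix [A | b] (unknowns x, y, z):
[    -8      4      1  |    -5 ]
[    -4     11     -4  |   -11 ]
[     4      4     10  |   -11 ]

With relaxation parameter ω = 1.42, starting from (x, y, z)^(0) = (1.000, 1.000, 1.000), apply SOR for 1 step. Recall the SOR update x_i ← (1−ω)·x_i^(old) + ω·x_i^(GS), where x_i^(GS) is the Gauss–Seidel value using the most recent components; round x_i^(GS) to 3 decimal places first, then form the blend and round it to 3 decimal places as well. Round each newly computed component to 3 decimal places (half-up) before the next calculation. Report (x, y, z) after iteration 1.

(1.355, -0.624, -2.397)

Iteration 1:
  x: GS value = (-5 - (4)·1.000 - (1)·1.000) / (-8) = 1.250;  x ← (1−ω)·1.000 + ω·1.250 = 1.355
  y: GS value = (-11 - (-4)·1.355 - (-4)·1.000) / (11) = -0.144;  y ← (1−ω)·1.000 + ω·-0.144 = -0.624
  z: GS value = (-11 - (4)·1.355 - (4)·-0.624) / (10) = -1.392;  z ← (1−ω)·1.000 + ω·-1.392 = -2.397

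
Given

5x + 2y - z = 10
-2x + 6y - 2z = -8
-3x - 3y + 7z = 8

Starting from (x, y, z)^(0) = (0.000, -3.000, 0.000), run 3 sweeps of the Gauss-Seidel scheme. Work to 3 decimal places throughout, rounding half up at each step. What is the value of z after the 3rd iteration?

Iteration 1:
  x = (10 - (2)·-3.000 - (-1)·0.000) / (5) = 3.200
  y = (-8 - (-2)·3.200 - (-2)·0.000) / (6) = -0.267
  z = (8 - (-3)·3.200 - (-3)·-0.267) / (7) = 2.400
Iteration 2:
  x = (10 - (2)·-0.267 - (-1)·2.400) / (5) = 2.587
  y = (-8 - (-2)·2.587 - (-2)·2.400) / (6) = 0.329
  z = (8 - (-3)·2.587 - (-3)·0.329) / (7) = 2.393
Iteration 3:
  x = (10 - (2)·0.329 - (-1)·2.393) / (5) = 2.347
  y = (-8 - (-2)·2.347 - (-2)·2.393) / (6) = 0.247
  z = (8 - (-3)·2.347 - (-3)·0.247) / (7) = 2.255

2.255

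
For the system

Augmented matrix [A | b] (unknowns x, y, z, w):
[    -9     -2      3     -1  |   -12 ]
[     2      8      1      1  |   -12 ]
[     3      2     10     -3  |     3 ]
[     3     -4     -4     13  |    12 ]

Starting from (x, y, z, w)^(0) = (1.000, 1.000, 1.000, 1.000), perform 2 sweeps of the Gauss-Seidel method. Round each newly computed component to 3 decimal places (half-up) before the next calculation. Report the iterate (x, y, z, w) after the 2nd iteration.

(1.984, -2.094, 0.173, -0.126)

Iteration 1:
  x = (-12 - (-2)·1.000 - (3)·1.000 - (-1)·1.000) / (-9) = 1.333
  y = (-12 - (2)·1.333 - (1)·1.000 - (1)·1.000) / (8) = -2.083
  z = (3 - (3)·1.333 - (2)·-2.083 - (-3)·1.000) / (10) = 0.617
  w = (12 - (3)·1.333 - (-4)·-2.083 - (-4)·0.617) / (13) = 0.164
Iteration 2:
  x = (-12 - (-2)·-2.083 - (3)·0.617 - (-1)·0.164) / (-9) = 1.984
  y = (-12 - (2)·1.984 - (1)·0.617 - (1)·0.164) / (8) = -2.094
  z = (3 - (3)·1.984 - (2)·-2.094 - (-3)·0.164) / (10) = 0.173
  w = (12 - (3)·1.984 - (-4)·-2.094 - (-4)·0.173) / (13) = -0.126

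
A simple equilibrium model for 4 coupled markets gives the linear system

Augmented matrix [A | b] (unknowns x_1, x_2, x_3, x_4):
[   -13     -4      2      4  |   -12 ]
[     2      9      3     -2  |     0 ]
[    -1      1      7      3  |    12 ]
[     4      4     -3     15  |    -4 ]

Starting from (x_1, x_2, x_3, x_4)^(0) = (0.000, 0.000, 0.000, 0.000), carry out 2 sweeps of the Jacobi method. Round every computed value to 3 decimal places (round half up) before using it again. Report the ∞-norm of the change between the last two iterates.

Iteration 1:
  x_1 = (-12 - (-4)·0.000 - (2)·0.000 - (4)·0.000) / (-13) = 0.923
  x_2 = (0 - (2)·0.000 - (3)·0.000 - (-2)·0.000) / (9) = 0.000
  x_3 = (12 - (-1)·0.000 - (1)·0.000 - (3)·0.000) / (7) = 1.714
  x_4 = (-4 - (4)·0.000 - (4)·0.000 - (-3)·0.000) / (15) = -0.267
Iteration 2:
  x_1 = (-12 - (-4)·0.000 - (2)·1.714 - (4)·-0.267) / (-13) = 1.105
  x_2 = (0 - (2)·0.923 - (3)·1.714 - (-2)·-0.267) / (9) = -0.836
  x_3 = (12 - (-1)·0.923 - (1)·0.000 - (3)·-0.267) / (7) = 1.961
  x_4 = (-4 - (4)·0.923 - (4)·0.000 - (-3)·1.714) / (15) = -0.170
Change: (0.182, -0.836, 0.247, 0.097) → max |·| = 0.836

0.836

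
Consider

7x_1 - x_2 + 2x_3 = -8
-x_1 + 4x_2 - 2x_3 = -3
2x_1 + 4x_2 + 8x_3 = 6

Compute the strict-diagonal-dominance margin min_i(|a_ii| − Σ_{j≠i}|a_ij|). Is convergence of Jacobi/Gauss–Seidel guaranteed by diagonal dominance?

1

row 1: |7| − (1+2) = 4
row 2: |4| − (1+2) = 1
row 3: |8| − (2+4) = 2
minimum over rows = 1 → strictly diagonally dominant (convergence guaranteed)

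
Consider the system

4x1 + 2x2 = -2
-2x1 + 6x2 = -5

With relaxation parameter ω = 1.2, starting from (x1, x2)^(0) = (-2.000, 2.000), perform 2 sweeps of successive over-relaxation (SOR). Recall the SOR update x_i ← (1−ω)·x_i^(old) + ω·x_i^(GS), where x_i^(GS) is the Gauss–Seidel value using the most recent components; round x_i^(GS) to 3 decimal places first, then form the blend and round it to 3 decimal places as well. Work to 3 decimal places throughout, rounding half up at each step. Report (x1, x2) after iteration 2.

(0.856, -0.266)

Iteration 1:
  x1: GS value = (-2 - (2)·2.000) / (4) = -1.500;  x1 ← (1−ω)·-2.000 + ω·-1.500 = -1.400
  x2: GS value = (-5 - (-2)·-1.400) / (6) = -1.300;  x2 ← (1−ω)·2.000 + ω·-1.300 = -1.960
Iteration 2:
  x1: GS value = (-2 - (2)·-1.960) / (4) = 0.480;  x1 ← (1−ω)·-1.400 + ω·0.480 = 0.856
  x2: GS value = (-5 - (-2)·0.856) / (6) = -0.548;  x2 ← (1−ω)·-1.960 + ω·-0.548 = -0.266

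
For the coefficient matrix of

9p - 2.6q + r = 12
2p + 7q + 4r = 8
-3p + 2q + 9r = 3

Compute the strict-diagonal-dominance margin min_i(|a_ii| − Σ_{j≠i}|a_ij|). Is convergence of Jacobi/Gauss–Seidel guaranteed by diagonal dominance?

1

row 1: |9| − (2.6+1) = 5.4
row 2: |7| − (2+4) = 1
row 3: |9| − (3+2) = 4
minimum over rows = 1 → strictly diagonally dominant (convergence guaranteed)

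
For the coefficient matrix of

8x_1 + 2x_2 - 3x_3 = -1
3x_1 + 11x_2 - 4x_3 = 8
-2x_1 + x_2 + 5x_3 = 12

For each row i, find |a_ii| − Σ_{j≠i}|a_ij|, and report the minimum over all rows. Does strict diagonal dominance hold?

2

row 1: |8| − (2+3) = 3
row 2: |11| − (3+4) = 4
row 3: |5| − (2+1) = 2
minimum over rows = 2 → strictly diagonally dominant (convergence guaranteed)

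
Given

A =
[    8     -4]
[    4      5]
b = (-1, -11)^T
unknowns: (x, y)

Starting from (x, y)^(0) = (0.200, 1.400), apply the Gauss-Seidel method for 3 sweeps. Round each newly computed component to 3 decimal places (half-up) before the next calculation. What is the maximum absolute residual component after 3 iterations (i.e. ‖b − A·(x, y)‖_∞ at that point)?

2.600

Iteration 1:
  x = (-1 - (-4)·1.400) / (8) = 0.575
  y = (-11 - (4)·0.575) / (5) = -2.660
Iteration 2:
  x = (-1 - (-4)·-2.660) / (8) = -1.455
  y = (-11 - (4)·-1.455) / (5) = -1.036
Iteration 3:
  x = (-1 - (-4)·-1.036) / (8) = -0.643
  y = (-11 - (4)·-0.643) / (5) = -1.686
Residual b − A·x = (-2.600, 0.002); ∞-norm = 2.600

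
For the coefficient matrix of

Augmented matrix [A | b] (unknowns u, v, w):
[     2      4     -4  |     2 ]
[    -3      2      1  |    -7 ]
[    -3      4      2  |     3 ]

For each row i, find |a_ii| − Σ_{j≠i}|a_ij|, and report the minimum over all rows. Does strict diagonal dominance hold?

-6

row 1: |2| − (4+4) = -6
row 2: |2| − (3+1) = -2
row 3: |2| − (3+4) = -5
minimum over rows = -6 → not strictly diagonally dominant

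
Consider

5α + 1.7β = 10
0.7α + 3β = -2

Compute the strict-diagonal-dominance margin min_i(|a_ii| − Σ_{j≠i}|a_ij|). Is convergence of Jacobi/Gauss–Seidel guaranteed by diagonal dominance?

2.3

row 1: |5| − (1.7) = 3.3
row 2: |3| − (0.7) = 2.3
minimum over rows = 2.3 → strictly diagonally dominant (convergence guaranteed)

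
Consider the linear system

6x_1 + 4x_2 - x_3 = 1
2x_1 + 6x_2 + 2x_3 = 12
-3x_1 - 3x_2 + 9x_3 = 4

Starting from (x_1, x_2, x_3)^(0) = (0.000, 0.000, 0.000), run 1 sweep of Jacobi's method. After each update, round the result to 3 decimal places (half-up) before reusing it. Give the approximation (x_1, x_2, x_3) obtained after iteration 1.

Iteration 1:
  x_1 = (1 - (4)·0.000 - (-1)·0.000) / (6) = 0.167
  x_2 = (12 - (2)·0.000 - (2)·0.000) / (6) = 2.000
  x_3 = (4 - (-3)·0.000 - (-3)·0.000) / (9) = 0.444

(0.167, 2.000, 0.444)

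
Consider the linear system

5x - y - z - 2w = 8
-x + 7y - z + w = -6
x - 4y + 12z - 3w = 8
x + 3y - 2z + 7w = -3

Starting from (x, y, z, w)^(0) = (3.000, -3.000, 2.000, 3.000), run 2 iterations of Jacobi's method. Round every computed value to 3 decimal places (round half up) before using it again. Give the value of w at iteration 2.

Iteration 1:
  x = (8 - (-1)·-3.000 - (-1)·2.000 - (-2)·3.000) / (5) = 2.600
  y = (-6 - (-1)·3.000 - (-1)·2.000 - (1)·3.000) / (7) = -0.571
  z = (8 - (1)·3.000 - (-4)·-3.000 - (-3)·3.000) / (12) = 0.167
  w = (-3 - (1)·3.000 - (3)·-3.000 - (-2)·2.000) / (7) = 1.000
Iteration 2:
  x = (8 - (-1)·-0.571 - (-1)·0.167 - (-2)·1.000) / (5) = 1.919
  y = (-6 - (-1)·2.600 - (-1)·0.167 - (1)·1.000) / (7) = -0.605
  z = (8 - (1)·2.600 - (-4)·-0.571 - (-3)·1.000) / (12) = 0.510
  w = (-3 - (1)·2.600 - (3)·-0.571 - (-2)·0.167) / (7) = -0.508

-0.508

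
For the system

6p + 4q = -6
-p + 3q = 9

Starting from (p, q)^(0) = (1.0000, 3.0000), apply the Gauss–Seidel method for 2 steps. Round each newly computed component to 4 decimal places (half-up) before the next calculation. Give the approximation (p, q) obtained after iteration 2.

Iteration 1:
  p = (-6 - (4)·3.0000) / (6) = -3.0000
  q = (9 - (-1)·-3.0000) / (3) = 2.0000
Iteration 2:
  p = (-6 - (4)·2.0000) / (6) = -2.3333
  q = (9 - (-1)·-2.3333) / (3) = 2.2222

(-2.3333, 2.2222)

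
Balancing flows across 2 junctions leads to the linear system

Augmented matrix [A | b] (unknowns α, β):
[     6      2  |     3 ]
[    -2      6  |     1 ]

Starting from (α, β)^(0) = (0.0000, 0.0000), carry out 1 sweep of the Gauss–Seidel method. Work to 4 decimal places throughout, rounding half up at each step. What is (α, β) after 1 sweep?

(0.5000, 0.3333)

Iteration 1:
  α = (3 - (2)·0.0000) / (6) = 0.5000
  β = (1 - (-2)·0.5000) / (6) = 0.3333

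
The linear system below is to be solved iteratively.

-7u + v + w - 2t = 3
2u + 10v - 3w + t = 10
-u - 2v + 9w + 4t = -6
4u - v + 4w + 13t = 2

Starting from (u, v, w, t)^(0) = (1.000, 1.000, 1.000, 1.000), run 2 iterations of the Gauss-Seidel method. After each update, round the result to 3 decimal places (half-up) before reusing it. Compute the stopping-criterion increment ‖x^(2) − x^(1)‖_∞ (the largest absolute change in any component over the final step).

Iteration 1:
  u = (3 - (1)·1.000 - (1)·1.000 - (-2)·1.000) / (-7) = -0.429
  v = (10 - (2)·-0.429 - (-3)·1.000 - (1)·1.000) / (10) = 1.286
  w = (-6 - (-1)·-0.429 - (-2)·1.286 - (4)·1.000) / (9) = -0.873
  t = (2 - (4)·-0.429 - (-1)·1.286 - (4)·-0.873) / (13) = 0.653
Iteration 2:
  u = (3 - (1)·1.286 - (1)·-0.873 - (-2)·0.653) / (-7) = -0.556
  v = (10 - (2)·-0.556 - (-3)·-0.873 - (1)·0.653) / (10) = 0.784
  w = (-6 - (-1)·-0.556 - (-2)·0.784 - (4)·0.653) / (9) = -0.844
  t = (2 - (4)·-0.556 - (-1)·0.784 - (4)·-0.844) / (13) = 0.645
Change: (-0.127, -0.502, 0.029, -0.008) → max |·| = 0.502

0.502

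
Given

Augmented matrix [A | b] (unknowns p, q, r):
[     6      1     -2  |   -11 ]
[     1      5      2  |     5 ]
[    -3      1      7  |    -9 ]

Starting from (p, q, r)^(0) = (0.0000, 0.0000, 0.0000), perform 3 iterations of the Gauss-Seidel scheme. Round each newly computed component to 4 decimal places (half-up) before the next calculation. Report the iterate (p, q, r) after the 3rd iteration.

(-3.1936, 2.7770, -3.0511)

Iteration 1:
  p = (-11 - (1)·0.0000 - (-2)·0.0000) / (6) = -1.8333
  q = (5 - (1)·-1.8333 - (2)·0.0000) / (5) = 1.3667
  r = (-9 - (-3)·-1.8333 - (1)·1.3667) / (7) = -2.2667
Iteration 2:
  p = (-11 - (1)·1.3667 - (-2)·-2.2667) / (6) = -2.8167
  q = (5 - (1)·-2.8167 - (2)·-2.2667) / (5) = 2.4700
  r = (-9 - (-3)·-2.8167 - (1)·2.4700) / (7) = -2.8457
Iteration 3:
  p = (-11 - (1)·2.4700 - (-2)·-2.8457) / (6) = -3.1936
  q = (5 - (1)·-3.1936 - (2)·-2.8457) / (5) = 2.7770
  r = (-9 - (-3)·-3.1936 - (1)·2.7770) / (7) = -3.0511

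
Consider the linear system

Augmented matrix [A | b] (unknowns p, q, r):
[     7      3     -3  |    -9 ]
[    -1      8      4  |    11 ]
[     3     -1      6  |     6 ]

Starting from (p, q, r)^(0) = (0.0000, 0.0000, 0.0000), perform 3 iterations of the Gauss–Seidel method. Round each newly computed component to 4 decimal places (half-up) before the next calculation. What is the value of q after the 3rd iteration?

0.4996

Iteration 1:
  p = (-9 - (3)·0.0000 - (-3)·0.0000) / (7) = -1.2857
  q = (11 - (-1)·-1.2857 - (4)·0.0000) / (8) = 1.2143
  r = (6 - (3)·-1.2857 - (-1)·1.2143) / (6) = 1.8452
Iteration 2:
  p = (-9 - (3)·1.2143 - (-3)·1.8452) / (7) = -1.0153
  q = (11 - (-1)·-1.0153 - (4)·1.8452) / (8) = 0.3255
  r = (6 - (3)·-1.0153 - (-1)·0.3255) / (6) = 1.5619
Iteration 3:
  p = (-9 - (3)·0.3255 - (-3)·1.5619) / (7) = -0.7558
  q = (11 - (-1)·-0.7558 - (4)·1.5619) / (8) = 0.4996
  r = (6 - (3)·-0.7558 - (-1)·0.4996) / (6) = 1.4612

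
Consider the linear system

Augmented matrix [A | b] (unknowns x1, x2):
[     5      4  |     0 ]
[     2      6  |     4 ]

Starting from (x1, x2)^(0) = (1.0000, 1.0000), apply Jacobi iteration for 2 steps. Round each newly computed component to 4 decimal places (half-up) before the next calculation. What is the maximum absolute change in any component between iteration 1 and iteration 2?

0.6000

Iteration 1:
  x1 = (0 - (4)·1.0000) / (5) = -0.8000
  x2 = (4 - (2)·1.0000) / (6) = 0.3333
Iteration 2:
  x1 = (0 - (4)·0.3333) / (5) = -0.2666
  x2 = (4 - (2)·-0.8000) / (6) = 0.9333
Change: (0.5334, 0.6000) → max |·| = 0.6000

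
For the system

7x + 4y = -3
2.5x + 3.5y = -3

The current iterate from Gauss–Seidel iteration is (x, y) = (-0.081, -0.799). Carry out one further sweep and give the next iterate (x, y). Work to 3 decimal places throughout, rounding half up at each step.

(0.028, -0.877)

One sweep:
  x = (-3 - (4)·-0.799) / (7) = 0.028
  y = (-3 - (2.5)·0.028) / (3.5) = -0.877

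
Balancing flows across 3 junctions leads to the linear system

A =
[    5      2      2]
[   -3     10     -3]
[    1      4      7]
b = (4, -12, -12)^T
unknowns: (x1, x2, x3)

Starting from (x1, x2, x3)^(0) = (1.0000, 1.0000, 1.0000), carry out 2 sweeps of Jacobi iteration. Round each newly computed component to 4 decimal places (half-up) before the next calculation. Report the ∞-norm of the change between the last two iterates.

2.0114

Iteration 1:
  x1 = (4 - (2)·1.0000 - (2)·1.0000) / (5) = 0.0000
  x2 = (-12 - (-3)·1.0000 - (-3)·1.0000) / (10) = -0.6000
  x3 = (-12 - (1)·1.0000 - (4)·1.0000) / (7) = -2.4286
Iteration 2:
  x1 = (4 - (2)·-0.6000 - (2)·-2.4286) / (5) = 2.0114
  x2 = (-12 - (-3)·0.0000 - (-3)·-2.4286) / (10) = -1.9286
  x3 = (-12 - (1)·0.0000 - (4)·-0.6000) / (7) = -1.3714
Change: (2.0114, -1.3286, 1.0572) → max |·| = 2.0114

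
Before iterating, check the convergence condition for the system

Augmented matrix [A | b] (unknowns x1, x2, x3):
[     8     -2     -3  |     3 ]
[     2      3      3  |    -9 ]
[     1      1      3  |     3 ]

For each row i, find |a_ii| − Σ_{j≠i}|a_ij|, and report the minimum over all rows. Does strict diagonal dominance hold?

-2

row 1: |8| − (2+3) = 3
row 2: |3| − (2+3) = -2
row 3: |3| − (1+1) = 1
minimum over rows = -2 → not strictly diagonally dominant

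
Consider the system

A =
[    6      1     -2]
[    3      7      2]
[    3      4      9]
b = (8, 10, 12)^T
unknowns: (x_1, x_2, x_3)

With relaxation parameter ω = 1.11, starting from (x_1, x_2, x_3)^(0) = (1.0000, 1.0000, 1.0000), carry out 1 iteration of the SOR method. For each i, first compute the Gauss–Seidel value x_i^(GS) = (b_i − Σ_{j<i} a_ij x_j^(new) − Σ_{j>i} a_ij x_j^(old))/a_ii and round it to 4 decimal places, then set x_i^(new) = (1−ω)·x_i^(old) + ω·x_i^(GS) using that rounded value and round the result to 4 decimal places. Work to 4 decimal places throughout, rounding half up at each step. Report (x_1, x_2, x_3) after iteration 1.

Iteration 1:
  x_1: GS value = (8 - (1)·1.0000 - (-2)·1.0000) / (6) = 1.5000;  x_1 ← (1−ω)·1.0000 + ω·1.5000 = 1.5550
  x_2: GS value = (10 - (3)·1.5550 - (2)·1.0000) / (7) = 0.4764;  x_2 ← (1−ω)·1.0000 + ω·0.4764 = 0.4188
  x_3: GS value = (12 - (3)·1.5550 - (4)·0.4188) / (9) = 0.6289;  x_3 ← (1−ω)·1.0000 + ω·0.6289 = 0.5881

(1.5550, 0.4188, 0.5881)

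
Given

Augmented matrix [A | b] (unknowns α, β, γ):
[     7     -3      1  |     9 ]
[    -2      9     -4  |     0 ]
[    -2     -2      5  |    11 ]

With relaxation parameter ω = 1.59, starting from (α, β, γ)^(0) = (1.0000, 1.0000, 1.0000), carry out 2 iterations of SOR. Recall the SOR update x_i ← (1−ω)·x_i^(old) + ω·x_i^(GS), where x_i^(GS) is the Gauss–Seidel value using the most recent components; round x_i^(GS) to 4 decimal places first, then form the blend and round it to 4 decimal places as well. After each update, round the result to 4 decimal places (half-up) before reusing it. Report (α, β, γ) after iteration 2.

(0.4069, 2.9452, 2.9012)

Iteration 1:
  α: GS value = (9 - (-3)·1.0000 - (1)·1.0000) / (7) = 1.5714;  α ← (1−ω)·1.0000 + ω·1.5714 = 1.9085
  β: GS value = (0 - (-2)·1.9085 - (-4)·1.0000) / (9) = 0.8686;  β ← (1−ω)·1.0000 + ω·0.8686 = 0.7911
  γ: GS value = (11 - (-2)·1.9085 - (-2)·0.7911) / (5) = 3.2798;  γ ← (1−ω)·1.0000 + ω·3.2798 = 4.6249
Iteration 2:
  α: GS value = (9 - (-3)·0.7911 - (1)·4.6249) / (7) = 0.9641;  α ← (1−ω)·1.9085 + ω·0.9641 = 0.4069
  β: GS value = (0 - (-2)·0.4069 - (-4)·4.6249) / (9) = 2.1459;  β ← (1−ω)·0.7911 + ω·2.1459 = 2.9452
  γ: GS value = (11 - (-2)·0.4069 - (-2)·2.9452) / (5) = 3.5408;  γ ← (1−ω)·4.6249 + ω·3.5408 = 2.9012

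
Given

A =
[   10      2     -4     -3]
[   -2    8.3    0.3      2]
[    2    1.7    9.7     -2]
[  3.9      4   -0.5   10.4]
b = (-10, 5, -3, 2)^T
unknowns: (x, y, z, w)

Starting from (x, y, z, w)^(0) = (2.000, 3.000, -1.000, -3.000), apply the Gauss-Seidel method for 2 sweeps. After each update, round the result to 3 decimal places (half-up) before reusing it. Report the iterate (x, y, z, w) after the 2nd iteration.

Iteration 1:
  x = (-10 - (2)·3.000 - (-4)·-1.000 - (-3)·-3.000) / (10) = -2.900
  y = (5 - (-2)·-2.900 - (0.3)·-1.000 - (2)·-3.000) / (8.3) = 0.663
  z = (-3 - (2)·-2.900 - (1.7)·0.663 - (-2)·-3.000) / (9.7) = -0.446
  w = (2 - (3.9)·-2.900 - (4)·0.663 - (-0.5)·-0.446) / (10.4) = 1.003
Iteration 2:
  x = (-10 - (2)·0.663 - (-4)·-0.446 - (-3)·1.003) / (10) = -1.010
  y = (5 - (-2)·-1.010 - (0.3)·-0.446 - (2)·1.003) / (8.3) = 0.133
  z = (-3 - (2)·-1.010 - (1.7)·0.133 - (-2)·1.003) / (9.7) = 0.082
  w = (2 - (3.9)·-1.010 - (4)·0.133 - (-0.5)·0.082) / (10.4) = 0.524

(-1.010, 0.133, 0.082, 0.524)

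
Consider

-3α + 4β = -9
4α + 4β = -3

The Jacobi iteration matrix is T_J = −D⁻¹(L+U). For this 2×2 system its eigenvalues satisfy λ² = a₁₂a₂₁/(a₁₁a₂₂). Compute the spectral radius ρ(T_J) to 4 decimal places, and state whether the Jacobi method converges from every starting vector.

1.1547

a₁₂a₂₁/(a₁₁a₂₂) = (4)·(4) / ((-3)·(4)) = -1.333333
ρ = √|-1.333333| = √1.333333 = 1.1547
ρ > 1, so Jacobi diverges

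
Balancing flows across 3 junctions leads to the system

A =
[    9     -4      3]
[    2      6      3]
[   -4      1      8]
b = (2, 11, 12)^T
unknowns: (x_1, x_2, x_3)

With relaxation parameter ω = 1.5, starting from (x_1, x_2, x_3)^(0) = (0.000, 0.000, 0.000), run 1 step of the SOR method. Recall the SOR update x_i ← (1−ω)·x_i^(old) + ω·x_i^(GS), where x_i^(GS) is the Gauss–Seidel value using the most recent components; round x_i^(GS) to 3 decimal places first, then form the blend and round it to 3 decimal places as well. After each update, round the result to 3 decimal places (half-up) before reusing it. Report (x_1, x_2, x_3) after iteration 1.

Iteration 1:
  x_1: GS value = (2 - (-4)·0.000 - (3)·0.000) / (9) = 0.222;  x_1 ← (1−ω)·0.000 + ω·0.222 = 0.333
  x_2: GS value = (11 - (2)·0.333 - (3)·0.000) / (6) = 1.722;  x_2 ← (1−ω)·0.000 + ω·1.722 = 2.583
  x_3: GS value = (12 - (-4)·0.333 - (1)·2.583) / (8) = 1.344;  x_3 ← (1−ω)·0.000 + ω·1.344 = 2.016

(0.333, 2.583, 2.016)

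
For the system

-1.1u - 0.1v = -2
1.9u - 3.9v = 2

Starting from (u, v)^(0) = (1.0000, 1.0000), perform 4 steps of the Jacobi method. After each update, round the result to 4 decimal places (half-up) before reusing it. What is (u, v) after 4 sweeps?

(1.7842, 0.3584)

Iteration 1:
  u = (-2 - (-0.1)·1.0000) / (-1.1) = 1.7273
  v = (2 - (1.9)·1.0000) / (-3.9) = -0.0256
Iteration 2:
  u = (-2 - (-0.1)·-0.0256) / (-1.1) = 1.8205
  v = (2 - (1.9)·1.7273) / (-3.9) = 0.3287
Iteration 3:
  u = (-2 - (-0.1)·0.3287) / (-1.1) = 1.7883
  v = (2 - (1.9)·1.8205) / (-3.9) = 0.3741
Iteration 4:
  u = (-2 - (-0.1)·0.3741) / (-1.1) = 1.7842
  v = (2 - (1.9)·1.7883) / (-3.9) = 0.3584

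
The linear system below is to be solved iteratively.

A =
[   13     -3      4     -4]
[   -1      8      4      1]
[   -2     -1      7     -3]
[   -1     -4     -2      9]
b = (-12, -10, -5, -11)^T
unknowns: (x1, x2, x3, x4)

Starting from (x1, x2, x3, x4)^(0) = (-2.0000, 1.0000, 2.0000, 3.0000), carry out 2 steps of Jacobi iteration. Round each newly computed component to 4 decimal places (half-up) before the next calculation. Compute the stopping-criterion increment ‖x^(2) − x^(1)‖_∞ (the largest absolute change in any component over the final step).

Iteration 1:
  x1 = (-12 - (-3)·1.0000 - (4)·2.0000 - (-4)·3.0000) / (13) = -0.3846
  x2 = (-10 - (-1)·-2.0000 - (4)·2.0000 - (1)·3.0000) / (8) = -2.8750
  x3 = (-5 - (-2)·-2.0000 - (-1)·1.0000 - (-3)·3.0000) / (7) = 0.1429
  x4 = (-11 - (-1)·-2.0000 - (-4)·1.0000 - (-2)·2.0000) / (9) = -0.5556
Iteration 2:
  x1 = (-12 - (-3)·-2.8750 - (4)·0.1429 - (-4)·-0.5556) / (13) = -1.8015
  x2 = (-10 - (-1)·-0.3846 - (4)·0.1429 - (1)·-0.5556) / (8) = -1.3001
  x3 = (-5 - (-2)·-0.3846 - (-1)·-2.8750 - (-3)·-0.5556) / (7) = -1.4730
  x4 = (-11 - (-1)·-0.3846 - (-4)·-2.8750 - (-2)·0.1429) / (9) = -2.5110
Change: (-1.4169, 1.5749, -1.6159, -1.9554) → max |·| = 1.9554

1.9554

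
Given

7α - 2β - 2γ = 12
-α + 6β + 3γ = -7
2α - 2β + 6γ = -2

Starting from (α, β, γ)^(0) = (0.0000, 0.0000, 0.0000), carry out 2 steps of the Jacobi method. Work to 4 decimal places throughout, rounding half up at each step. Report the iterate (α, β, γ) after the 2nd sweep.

(1.2857, -0.7143, -1.2937)

Iteration 1:
  α = (12 - (-2)·0.0000 - (-2)·0.0000) / (7) = 1.7143
  β = (-7 - (-1)·0.0000 - (3)·0.0000) / (6) = -1.1667
  γ = (-2 - (2)·0.0000 - (-2)·0.0000) / (6) = -0.3333
Iteration 2:
  α = (12 - (-2)·-1.1667 - (-2)·-0.3333) / (7) = 1.2857
  β = (-7 - (-1)·1.7143 - (3)·-0.3333) / (6) = -0.7143
  γ = (-2 - (2)·1.7143 - (-2)·-1.1667) / (6) = -1.2937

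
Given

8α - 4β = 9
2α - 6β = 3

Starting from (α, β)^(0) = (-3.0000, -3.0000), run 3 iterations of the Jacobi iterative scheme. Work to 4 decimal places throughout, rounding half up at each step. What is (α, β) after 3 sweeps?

(0.8125, -0.3750)

Iteration 1:
  α = (9 - (-4)·-3.0000) / (8) = -0.3750
  β = (3 - (2)·-3.0000) / (-6) = -1.5000
Iteration 2:
  α = (9 - (-4)·-1.5000) / (8) = 0.3750
  β = (3 - (2)·-0.3750) / (-6) = -0.6250
Iteration 3:
  α = (9 - (-4)·-0.6250) / (8) = 0.8125
  β = (3 - (2)·0.3750) / (-6) = -0.3750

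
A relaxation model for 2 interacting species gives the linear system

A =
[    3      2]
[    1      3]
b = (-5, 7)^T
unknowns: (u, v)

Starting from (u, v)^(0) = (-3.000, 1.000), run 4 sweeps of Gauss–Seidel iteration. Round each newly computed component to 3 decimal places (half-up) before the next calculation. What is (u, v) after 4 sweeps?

(-4.123, 3.708)

Iteration 1:
  u = (-5 - (2)·1.000) / (3) = -2.333
  v = (7 - (1)·-2.333) / (3) = 3.111
Iteration 2:
  u = (-5 - (2)·3.111) / (3) = -3.741
  v = (7 - (1)·-3.741) / (3) = 3.580
Iteration 3:
  u = (-5 - (2)·3.580) / (3) = -4.053
  v = (7 - (1)·-4.053) / (3) = 3.684
Iteration 4:
  u = (-5 - (2)·3.684) / (3) = -4.123
  v = (7 - (1)·-4.123) / (3) = 3.708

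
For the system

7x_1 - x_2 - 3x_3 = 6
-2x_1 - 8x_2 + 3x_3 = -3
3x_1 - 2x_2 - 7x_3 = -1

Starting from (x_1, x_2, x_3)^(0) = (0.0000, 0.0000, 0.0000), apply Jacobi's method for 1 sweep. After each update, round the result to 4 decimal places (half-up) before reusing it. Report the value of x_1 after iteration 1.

0.8571

Iteration 1:
  x_1 = (6 - (-1)·0.0000 - (-3)·0.0000) / (7) = 0.8571
  x_2 = (-3 - (-2)·0.0000 - (3)·0.0000) / (-8) = 0.3750
  x_3 = (-1 - (3)·0.0000 - (-2)·0.0000) / (-7) = 0.1429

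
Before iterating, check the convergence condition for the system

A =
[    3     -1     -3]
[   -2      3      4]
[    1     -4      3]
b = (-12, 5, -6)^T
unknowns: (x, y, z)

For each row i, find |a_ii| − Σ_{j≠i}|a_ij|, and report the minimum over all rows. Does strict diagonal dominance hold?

row 1: |3| − (1+3) = -1
row 2: |3| − (2+4) = -3
row 3: |3| − (1+4) = -2
minimum over rows = -3 → not strictly diagonally dominant

-3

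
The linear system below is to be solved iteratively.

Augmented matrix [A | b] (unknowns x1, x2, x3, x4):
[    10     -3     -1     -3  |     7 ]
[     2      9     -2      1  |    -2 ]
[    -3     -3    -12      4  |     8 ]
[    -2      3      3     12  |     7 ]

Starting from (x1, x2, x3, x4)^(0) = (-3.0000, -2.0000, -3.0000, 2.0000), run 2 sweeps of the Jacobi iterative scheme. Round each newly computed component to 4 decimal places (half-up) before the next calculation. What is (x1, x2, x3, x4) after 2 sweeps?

Iteration 1:
  x1 = (7 - (-3)·-2.0000 - (-1)·-3.0000 - (-3)·2.0000) / (10) = 0.4000
  x2 = (-2 - (2)·-3.0000 - (-2)·-3.0000 - (1)·2.0000) / (9) = -0.4444
  x3 = (8 - (-3)·-3.0000 - (-3)·-2.0000 - (4)·2.0000) / (-12) = 1.2500
  x4 = (7 - (-2)·-3.0000 - (3)·-2.0000 - (3)·-3.0000) / (12) = 1.3333
Iteration 2:
  x1 = (7 - (-3)·-0.4444 - (-1)·1.2500 - (-3)·1.3333) / (10) = 1.0917
  x2 = (-2 - (2)·0.4000 - (-2)·1.2500 - (1)·1.3333) / (9) = -0.1815
  x3 = (8 - (-3)·0.4000 - (-3)·-0.4444 - (4)·1.3333) / (-12) = -0.2111
  x4 = (7 - (-2)·0.4000 - (3)·-0.4444 - (3)·1.2500) / (12) = 0.4486

(1.0917, -0.1815, -0.2111, 0.4486)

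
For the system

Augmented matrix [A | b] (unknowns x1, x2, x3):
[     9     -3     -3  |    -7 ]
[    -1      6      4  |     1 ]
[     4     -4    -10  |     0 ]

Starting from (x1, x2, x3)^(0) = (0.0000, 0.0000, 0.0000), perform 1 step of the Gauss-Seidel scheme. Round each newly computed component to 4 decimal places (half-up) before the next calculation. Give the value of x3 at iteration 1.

-0.3259

Iteration 1:
  x1 = (-7 - (-3)·0.0000 - (-3)·0.0000) / (9) = -0.7778
  x2 = (1 - (-1)·-0.7778 - (4)·0.0000) / (6) = 0.0370
  x3 = (0 - (4)·-0.7778 - (-4)·0.0370) / (-10) = -0.3259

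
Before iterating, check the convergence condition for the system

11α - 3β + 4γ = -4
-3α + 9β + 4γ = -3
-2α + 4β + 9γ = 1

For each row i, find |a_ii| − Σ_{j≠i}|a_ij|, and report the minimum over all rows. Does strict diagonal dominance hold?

row 1: |11| − (3+4) = 4
row 2: |9| − (3+4) = 2
row 3: |9| − (2+4) = 3
minimum over rows = 2 → strictly diagonally dominant (convergence guaranteed)

2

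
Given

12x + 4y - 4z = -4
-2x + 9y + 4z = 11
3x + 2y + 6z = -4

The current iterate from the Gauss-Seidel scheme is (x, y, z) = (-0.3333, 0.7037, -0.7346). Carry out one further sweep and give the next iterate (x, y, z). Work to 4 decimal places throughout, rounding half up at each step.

(-0.8128, 1.3681, -0.7163)

One sweep:
  x = (-4 - (4)·0.7037 - (-4)·-0.7346) / (12) = -0.8128
  y = (11 - (-2)·-0.8128 - (4)·-0.7346) / (9) = 1.3681
  z = (-4 - (3)·-0.8128 - (2)·1.3681) / (6) = -0.7163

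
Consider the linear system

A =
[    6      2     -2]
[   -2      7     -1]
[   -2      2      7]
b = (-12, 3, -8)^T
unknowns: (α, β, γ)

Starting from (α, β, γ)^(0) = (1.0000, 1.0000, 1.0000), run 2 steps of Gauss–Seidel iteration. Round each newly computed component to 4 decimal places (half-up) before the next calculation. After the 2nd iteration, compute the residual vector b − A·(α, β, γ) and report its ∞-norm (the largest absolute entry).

1.0902

Iteration 1:
  α = (-12 - (2)·1.0000 - (-2)·1.0000) / (6) = -2.0000
  β = (3 - (-2)·-2.0000 - (-1)·1.0000) / (7) = 0.0000
  γ = (-8 - (-2)·-2.0000 - (2)·0.0000) / (7) = -1.7143
Iteration 2:
  α = (-12 - (2)·0.0000 - (-2)·-1.7143) / (6) = -2.5714
  β = (3 - (-2)·-2.5714 - (-1)·-1.7143) / (7) = -0.5510
  γ = (-8 - (-2)·-2.5714 - (2)·-0.5510) / (7) = -1.7201
Residual b − A·x = (1.0902, -0.0059, -0.0001); ∞-norm = 1.0902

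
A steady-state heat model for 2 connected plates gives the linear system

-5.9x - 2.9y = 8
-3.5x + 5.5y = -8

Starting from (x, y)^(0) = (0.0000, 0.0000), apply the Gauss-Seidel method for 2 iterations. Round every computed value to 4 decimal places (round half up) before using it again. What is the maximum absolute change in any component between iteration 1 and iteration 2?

Iteration 1:
  x = (8 - (-2.9)·0.0000) / (-5.9) = -1.3559
  y = (-8 - (-3.5)·-1.3559) / (5.5) = -2.3174
Iteration 2:
  x = (8 - (-2.9)·-2.3174) / (-5.9) = -0.2169
  y = (-8 - (-3.5)·-0.2169) / (5.5) = -1.5926
Change: (1.1390, 0.7248) → max |·| = 1.1390

1.1390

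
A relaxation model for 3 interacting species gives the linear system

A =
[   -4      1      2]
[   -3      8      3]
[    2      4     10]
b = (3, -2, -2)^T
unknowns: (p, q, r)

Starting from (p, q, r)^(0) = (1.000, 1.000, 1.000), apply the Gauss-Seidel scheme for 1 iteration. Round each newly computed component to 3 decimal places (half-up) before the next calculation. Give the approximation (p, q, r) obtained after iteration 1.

(0.000, -0.625, 0.050)

Iteration 1:
  p = (3 - (1)·1.000 - (2)·1.000) / (-4) = 0.000
  q = (-2 - (-3)·0.000 - (3)·1.000) / (8) = -0.625
  r = (-2 - (2)·0.000 - (4)·-0.625) / (10) = 0.050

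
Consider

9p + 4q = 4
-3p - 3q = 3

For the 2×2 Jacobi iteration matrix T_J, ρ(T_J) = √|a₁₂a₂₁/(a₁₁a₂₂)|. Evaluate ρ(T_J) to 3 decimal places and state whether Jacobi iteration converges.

0.667

a₁₂a₂₁/(a₁₁a₂₂) = (4)·(-3) / ((9)·(-3)) = 0.444444
ρ = √|0.444444| = √0.444444 = 0.667
ρ < 1, so Jacobi converges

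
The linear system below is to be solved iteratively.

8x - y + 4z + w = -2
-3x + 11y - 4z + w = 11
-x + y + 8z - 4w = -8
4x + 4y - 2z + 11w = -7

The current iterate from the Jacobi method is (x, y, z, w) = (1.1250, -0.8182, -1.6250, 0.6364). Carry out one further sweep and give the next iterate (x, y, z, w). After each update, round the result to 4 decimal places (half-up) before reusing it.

(0.3807, 0.6581, -0.4389, -1.0434)

One sweep:
  x = (-2 - (-1)·-0.8182 - (4)·-1.6250 - (1)·0.6364) / (8) = 0.3807
  y = (11 - (-3)·1.1250 - (-4)·-1.6250 - (1)·0.6364) / (11) = 0.6581
  z = (-8 - (-1)·1.1250 - (1)·-0.8182 - (-4)·0.6364) / (8) = -0.4389
  w = (-7 - (4)·1.1250 - (4)·-0.8182 - (-2)·-1.6250) / (11) = -1.0434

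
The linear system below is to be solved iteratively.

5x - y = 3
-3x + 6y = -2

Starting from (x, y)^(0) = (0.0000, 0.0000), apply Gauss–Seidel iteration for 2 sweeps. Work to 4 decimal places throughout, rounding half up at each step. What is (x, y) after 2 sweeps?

(0.5933, -0.0367)

Iteration 1:
  x = (3 - (-1)·0.0000) / (5) = 0.6000
  y = (-2 - (-3)·0.6000) / (6) = -0.0333
Iteration 2:
  x = (3 - (-1)·-0.0333) / (5) = 0.5933
  y = (-2 - (-3)·0.5933) / (6) = -0.0367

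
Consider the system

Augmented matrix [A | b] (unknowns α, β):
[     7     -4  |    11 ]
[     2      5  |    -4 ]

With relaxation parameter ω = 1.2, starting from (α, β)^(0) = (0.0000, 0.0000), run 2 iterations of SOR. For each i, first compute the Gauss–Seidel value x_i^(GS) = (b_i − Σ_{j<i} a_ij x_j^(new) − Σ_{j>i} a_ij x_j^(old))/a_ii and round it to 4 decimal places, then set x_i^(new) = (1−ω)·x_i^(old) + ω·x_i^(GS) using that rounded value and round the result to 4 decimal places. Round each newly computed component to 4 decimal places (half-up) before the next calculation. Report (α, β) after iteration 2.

(0.2296, -0.6971)

Iteration 1:
  α: GS value = (11 - (-4)·0.0000) / (7) = 1.5714;  α ← (1−ω)·0.0000 + ω·1.5714 = 1.8857
  β: GS value = (-4 - (2)·1.8857) / (5) = -1.5543;  β ← (1−ω)·0.0000 + ω·-1.5543 = -1.8652
Iteration 2:
  α: GS value = (11 - (-4)·-1.8652) / (7) = 0.5056;  α ← (1−ω)·1.8857 + ω·0.5056 = 0.2296
  β: GS value = (-4 - (2)·0.2296) / (5) = -0.8918;  β ← (1−ω)·-1.8652 + ω·-0.8918 = -0.6971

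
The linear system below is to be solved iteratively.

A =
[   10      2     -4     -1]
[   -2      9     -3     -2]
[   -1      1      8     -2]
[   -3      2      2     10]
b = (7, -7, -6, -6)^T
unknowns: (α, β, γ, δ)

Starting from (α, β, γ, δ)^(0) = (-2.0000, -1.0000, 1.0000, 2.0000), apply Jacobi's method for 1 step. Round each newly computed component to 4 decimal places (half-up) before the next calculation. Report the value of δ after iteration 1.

Iteration 1:
  α = (7 - (2)·-1.0000 - (-4)·1.0000 - (-1)·2.0000) / (10) = 1.5000
  β = (-7 - (-2)·-2.0000 - (-3)·1.0000 - (-2)·2.0000) / (9) = -0.4444
  γ = (-6 - (-1)·-2.0000 - (1)·-1.0000 - (-2)·2.0000) / (8) = -0.3750
  δ = (-6 - (-3)·-2.0000 - (2)·-1.0000 - (2)·1.0000) / (10) = -1.2000

-1.2000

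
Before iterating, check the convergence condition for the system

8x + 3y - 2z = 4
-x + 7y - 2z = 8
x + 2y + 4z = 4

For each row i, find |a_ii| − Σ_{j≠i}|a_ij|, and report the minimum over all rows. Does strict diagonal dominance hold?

row 1: |8| − (3+2) = 3
row 2: |7| − (1+2) = 4
row 3: |4| − (1+2) = 1
minimum over rows = 1 → strictly diagonally dominant (convergence guaranteed)

1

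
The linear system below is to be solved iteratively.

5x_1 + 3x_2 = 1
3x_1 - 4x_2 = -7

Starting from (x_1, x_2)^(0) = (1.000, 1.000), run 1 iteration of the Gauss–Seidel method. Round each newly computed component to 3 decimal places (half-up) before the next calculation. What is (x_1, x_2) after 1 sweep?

Iteration 1:
  x_1 = (1 - (3)·1.000) / (5) = -0.400
  x_2 = (-7 - (3)·-0.400) / (-4) = 1.450

(-0.400, 1.450)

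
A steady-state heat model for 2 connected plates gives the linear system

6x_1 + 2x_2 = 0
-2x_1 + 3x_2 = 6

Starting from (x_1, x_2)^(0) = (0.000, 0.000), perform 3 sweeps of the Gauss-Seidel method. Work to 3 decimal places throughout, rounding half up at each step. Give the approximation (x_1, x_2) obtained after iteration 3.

Iteration 1:
  x_1 = (0 - (2)·0.000) / (6) = 0.000
  x_2 = (6 - (-2)·0.000) / (3) = 2.000
Iteration 2:
  x_1 = (0 - (2)·2.000) / (6) = -0.667
  x_2 = (6 - (-2)·-0.667) / (3) = 1.555
Iteration 3:
  x_1 = (0 - (2)·1.555) / (6) = -0.518
  x_2 = (6 - (-2)·-0.518) / (3) = 1.655

(-0.518, 1.655)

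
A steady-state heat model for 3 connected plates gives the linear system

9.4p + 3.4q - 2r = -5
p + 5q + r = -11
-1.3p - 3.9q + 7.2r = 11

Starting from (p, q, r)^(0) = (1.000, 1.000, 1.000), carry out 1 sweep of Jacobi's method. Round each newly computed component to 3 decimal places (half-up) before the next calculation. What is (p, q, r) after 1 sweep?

(-0.681, -2.600, 2.250)

Iteration 1:
  p = (-5 - (3.4)·1.000 - (-2)·1.000) / (9.4) = -0.681
  q = (-11 - (1)·1.000 - (1)·1.000) / (5) = -2.600
  r = (11 - (-1.3)·1.000 - (-3.9)·1.000) / (7.2) = 2.250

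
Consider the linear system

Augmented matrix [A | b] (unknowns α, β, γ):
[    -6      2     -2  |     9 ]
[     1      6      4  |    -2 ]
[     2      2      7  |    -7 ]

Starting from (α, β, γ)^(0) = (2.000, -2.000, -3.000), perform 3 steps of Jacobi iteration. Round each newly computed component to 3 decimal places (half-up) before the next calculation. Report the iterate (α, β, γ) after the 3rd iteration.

Iteration 1:
  α = (9 - (2)·-2.000 - (-2)·-3.000) / (-6) = -1.167
  β = (-2 - (1)·2.000 - (4)·-3.000) / (6) = 1.333
  γ = (-7 - (2)·2.000 - (2)·-2.000) / (7) = -1.000
Iteration 2:
  α = (9 - (2)·1.333 - (-2)·-1.000) / (-6) = -0.722
  β = (-2 - (1)·-1.167 - (4)·-1.000) / (6) = 0.528
  γ = (-7 - (2)·-1.167 - (2)·1.333) / (7) = -1.047
Iteration 3:
  α = (9 - (2)·0.528 - (-2)·-1.047) / (-6) = -0.975
  β = (-2 - (1)·-0.722 - (4)·-1.047) / (6) = 0.485
  γ = (-7 - (2)·-0.722 - (2)·0.528) / (7) = -0.945

(-0.975, 0.485, -0.945)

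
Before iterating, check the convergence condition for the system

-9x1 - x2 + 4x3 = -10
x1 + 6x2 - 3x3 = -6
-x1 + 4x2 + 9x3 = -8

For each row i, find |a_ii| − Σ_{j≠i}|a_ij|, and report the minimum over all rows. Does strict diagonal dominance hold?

2

row 1: |-9| − (1+4) = 4
row 2: |6| − (1+3) = 2
row 3: |9| − (1+4) = 4
minimum over rows = 2 → strictly diagonally dominant (convergence guaranteed)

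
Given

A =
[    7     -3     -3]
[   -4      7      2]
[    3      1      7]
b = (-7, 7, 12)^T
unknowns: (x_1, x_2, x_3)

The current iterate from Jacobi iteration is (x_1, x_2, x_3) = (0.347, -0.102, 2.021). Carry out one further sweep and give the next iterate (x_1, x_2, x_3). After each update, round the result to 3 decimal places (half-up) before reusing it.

(-0.178, 0.621, 1.580)

One sweep:
  x_1 = (-7 - (-3)·-0.102 - (-3)·2.021) / (7) = -0.178
  x_2 = (7 - (-4)·0.347 - (2)·2.021) / (7) = 0.621
  x_3 = (12 - (3)·0.347 - (1)·-0.102) / (7) = 1.580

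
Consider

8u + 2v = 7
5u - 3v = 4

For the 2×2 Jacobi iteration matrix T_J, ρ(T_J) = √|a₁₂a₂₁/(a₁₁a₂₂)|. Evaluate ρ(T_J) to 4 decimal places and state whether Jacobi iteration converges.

0.6455

a₁₂a₂₁/(a₁₁a₂₂) = (2)·(5) / ((8)·(-3)) = -0.416667
ρ = √|-0.416667| = √0.416667 = 0.6455
ρ < 1, so Jacobi converges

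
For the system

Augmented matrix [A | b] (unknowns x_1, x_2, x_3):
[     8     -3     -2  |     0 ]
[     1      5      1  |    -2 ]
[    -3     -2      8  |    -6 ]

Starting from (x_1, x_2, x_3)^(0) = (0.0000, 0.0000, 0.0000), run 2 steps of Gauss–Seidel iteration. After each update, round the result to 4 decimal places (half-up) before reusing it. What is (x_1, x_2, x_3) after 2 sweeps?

Iteration 1:
  x_1 = (0 - (-3)·0.0000 - (-2)·0.0000) / (8) = 0.0000
  x_2 = (-2 - (1)·0.0000 - (1)·0.0000) / (5) = -0.4000
  x_3 = (-6 - (-3)·0.0000 - (-2)·-0.4000) / (8) = -0.8500
Iteration 2:
  x_1 = (0 - (-3)·-0.4000 - (-2)·-0.8500) / (8) = -0.3625
  x_2 = (-2 - (1)·-0.3625 - (1)·-0.8500) / (5) = -0.1575
  x_3 = (-6 - (-3)·-0.3625 - (-2)·-0.1575) / (8) = -0.9253

(-0.3625, -0.1575, -0.9253)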